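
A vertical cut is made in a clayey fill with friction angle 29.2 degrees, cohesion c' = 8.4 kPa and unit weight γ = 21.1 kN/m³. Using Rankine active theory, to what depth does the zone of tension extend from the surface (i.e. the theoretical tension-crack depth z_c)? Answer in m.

K_a = tan²(45° − 29.2°/2) = 0.3442; √K_a = 0.5867.
The active pressure is zero where K_a γ z = 2c√K_a, so z_c = 2c/(γ√K_a) = 2×8.4/(21.1×0.5867) = 1.357 m.

1.36 m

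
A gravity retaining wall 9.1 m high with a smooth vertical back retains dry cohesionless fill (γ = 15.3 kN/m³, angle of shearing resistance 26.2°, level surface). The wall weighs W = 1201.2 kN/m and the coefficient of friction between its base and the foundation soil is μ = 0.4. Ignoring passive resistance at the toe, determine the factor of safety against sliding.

K_a = tan²(45° − 26.2°/2) = 0.3874.
P_a = ½K_aγH² = 0.5×0.3874×15.3×9.1² = 245.4 kN/m, acting at H/3 = 3.033 m above the base.
FS_sliding = μW / P_a = 0.4×1201.2 / 245.4 = 1.958.

1.96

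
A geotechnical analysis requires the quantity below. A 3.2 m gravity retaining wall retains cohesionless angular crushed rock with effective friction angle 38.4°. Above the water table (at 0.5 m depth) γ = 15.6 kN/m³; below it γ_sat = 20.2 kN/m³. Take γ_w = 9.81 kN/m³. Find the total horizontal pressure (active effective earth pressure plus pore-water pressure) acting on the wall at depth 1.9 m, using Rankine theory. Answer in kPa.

K_a = (1 − sin φ)/(1 + sin φ) = 0.2337.
γ' = 20.2 − 9.81 = 10.39 kN/m³.
Effective vertical stress at 1.9 m: σ'_v = 15.6×0.5 + 10.39×1.40 = 22.35 kPa.
σ'_h = K_a σ'_v = 0.2337 × 22.35 = 5.222 kPa; u = γ_w × 1.40 = 13.73 kPa.
Total σ_h = 5.222 + 13.73 = 18.96 kPa.

19.0 kPa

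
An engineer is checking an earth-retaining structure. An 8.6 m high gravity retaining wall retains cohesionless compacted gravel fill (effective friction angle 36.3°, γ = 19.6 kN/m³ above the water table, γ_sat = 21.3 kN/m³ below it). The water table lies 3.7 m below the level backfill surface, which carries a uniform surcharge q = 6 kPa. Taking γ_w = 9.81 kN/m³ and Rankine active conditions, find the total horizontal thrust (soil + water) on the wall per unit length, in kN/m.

292 kN/m

K_a = tan²(45° − φ/2) = 0.2563.
γ' = 21.3 − 9.81 = 11.49 kN/m³. h₂ = H − d_w = 4.9 m.
σ'_h: at surface K_a·q = 1.538; at WT K_a(q+γd_w) = 20.12; at base K_a(q+γd_w+γ'h₂) = 34.55 kPa.
P₁ = ½(1.538+20.12)×3.7 = 40.07; P₂ = ½(20.12+34.55)×4.9 = 133.9; P_w = ½γ_w h₂² = 117.8.
Total = 40.07+133.9+117.8 = 291.8 kN/m.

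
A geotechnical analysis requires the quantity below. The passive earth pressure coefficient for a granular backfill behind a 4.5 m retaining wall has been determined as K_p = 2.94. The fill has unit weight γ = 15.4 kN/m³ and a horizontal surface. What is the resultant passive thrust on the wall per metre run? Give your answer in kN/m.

P = ½ K_p γ H² = 0.5 × 2.94 × 15.4 × 4.5² = 458.4 kN/m.

458 kN/m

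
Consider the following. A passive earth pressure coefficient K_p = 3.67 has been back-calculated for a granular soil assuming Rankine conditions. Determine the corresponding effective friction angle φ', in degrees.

K_p = (1+sin φ)/(1−sin φ) ⇒ sin φ = (K_p − 1)/(K_p + 1) = 0.5717.
φ = arcsin(0.5717) = 34.87°.

34.9°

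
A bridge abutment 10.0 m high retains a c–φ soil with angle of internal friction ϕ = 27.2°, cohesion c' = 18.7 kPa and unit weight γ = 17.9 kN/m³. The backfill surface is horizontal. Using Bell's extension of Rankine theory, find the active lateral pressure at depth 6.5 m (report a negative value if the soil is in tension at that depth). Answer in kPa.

20.5 kPa

K_a = (1 − sin φ)/(1 + sin φ) = 0.3726.
σ_a = K_a γ z − 2c√K_a = 0.3726×17.9×6.5 − 2×18.7×0.6104 = 20.52 kPa.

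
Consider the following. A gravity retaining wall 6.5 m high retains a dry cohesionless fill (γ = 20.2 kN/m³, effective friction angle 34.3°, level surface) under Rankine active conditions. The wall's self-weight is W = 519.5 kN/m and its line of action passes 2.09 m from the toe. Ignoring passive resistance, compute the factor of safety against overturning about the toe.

K_a = tan²(45° − 34.3°/2) = 0.2792.
P_a = ½K_aγH² = 0.5×0.2792×20.2×6.5² = 119.1 kN/m, acting at H/3 = 2.167 m above the base.
Overturning moment M_o = P_a × H/3 = 119.1 × 2.167 = 258.1.
Resisting moment M_r = W × 2.09 = 519.5 × 2.09 = 1086.
FS_overturning = M_r/M_o = 1086/258.1 = 4.207.

4.21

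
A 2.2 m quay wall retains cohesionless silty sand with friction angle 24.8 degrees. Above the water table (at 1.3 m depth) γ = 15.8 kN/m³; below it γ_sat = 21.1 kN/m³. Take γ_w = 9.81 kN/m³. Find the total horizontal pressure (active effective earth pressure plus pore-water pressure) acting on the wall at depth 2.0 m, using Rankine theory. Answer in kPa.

K_a = (1 − sin φ)/(1 + sin φ) = 0.4090.
γ' = 21.1 − 9.81 = 11.29 kN/m³.
Effective vertical stress at 2.0 m: σ'_v = 15.8×1.3 + 11.29×0.700 = 28.44 kPa.
σ'_h = K_a σ'_v = 0.4090 × 28.44 = 11.63 kPa; u = γ_w × 0.700 = 6.867 kPa.
Total σ_h = 11.63 + 6.867 = 18.50 kPa.

18.5 kPa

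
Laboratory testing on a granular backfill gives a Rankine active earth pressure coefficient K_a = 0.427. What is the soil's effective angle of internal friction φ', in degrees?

K_a = tan²(45° − φ/2) ⇒ 45° − φ/2 = arctan(√0.427) = 33.16°.
φ = 2(45° − 33.16°) = 23.67°.

23.7°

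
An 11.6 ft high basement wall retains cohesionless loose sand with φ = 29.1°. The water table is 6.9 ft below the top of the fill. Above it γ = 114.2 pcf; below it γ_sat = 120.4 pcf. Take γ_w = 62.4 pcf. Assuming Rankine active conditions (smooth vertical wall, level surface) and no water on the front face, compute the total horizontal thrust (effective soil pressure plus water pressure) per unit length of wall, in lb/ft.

3130 lb/ft

K_a = tan²(45° − φ/2) = 0.3456.
γ' = 120.4 − 62.4 = 58.00 pcf. Depth below WT = 4.7 ft.
σ'_h at WT = K_a γ d_w = 272.3 psf; at base = 272.3 + K_a γ' × 4.7 = 366.5 psf.
P₁ (0–6.9 ft) = ½×272.3×6.9 = 939.5. P₂ (6.9–11.6 ft) = ½(272.3+366.5)×4.7 = 1501.
P_w = ½ γ_w h₂² = 0.5×62.4×4.7² = 689.2. Total = 939.5+1501+689.2 = 3130 lb/ft.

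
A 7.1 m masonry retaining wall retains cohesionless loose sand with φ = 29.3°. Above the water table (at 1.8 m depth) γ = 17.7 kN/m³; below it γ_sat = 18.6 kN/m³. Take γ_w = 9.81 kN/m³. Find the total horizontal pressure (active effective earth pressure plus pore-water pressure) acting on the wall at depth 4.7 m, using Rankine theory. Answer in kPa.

K_a = (1 − sin φ)/(1 + sin φ) = 0.3428.
γ' = 18.6 − 9.81 = 8.790 kN/m³.
Effective vertical stress at 4.7 m: σ'_v = 17.7×1.8 + 8.790×2.90 = 57.35 kPa.
σ'_h = K_a σ'_v = 0.3428 × 57.35 = 19.66 kPa; u = γ_w × 2.90 = 28.45 kPa.
Total σ_h = 19.66 + 28.45 = 48.11 kPa.

48.1 kPa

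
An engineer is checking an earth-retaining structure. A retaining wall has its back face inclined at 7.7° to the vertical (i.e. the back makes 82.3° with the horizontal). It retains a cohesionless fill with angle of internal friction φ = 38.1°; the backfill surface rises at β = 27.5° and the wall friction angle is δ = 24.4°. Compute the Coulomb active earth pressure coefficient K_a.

K_a = sin²(α+φ) / [sin²α · sin(α−δ) · (1 + √{sin(φ+δ)sin(φ−β) / (sin(α−δ)sin(α+β))})²].
With α = 82.3°, φ = 38.1°, δ = 24.4°, β = 27.5°: K_a = 0.4239.

0.424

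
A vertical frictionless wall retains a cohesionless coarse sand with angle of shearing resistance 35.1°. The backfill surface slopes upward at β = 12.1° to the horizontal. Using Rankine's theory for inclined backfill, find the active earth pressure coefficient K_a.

0.286

K_a = cos β · (cos β − √(cos²β − cos²φ)) / (cos β + √(cos²β − cos²φ)).
cos β = 0.9778, cos φ = 0.8181, √(cos²β − cos²φ) = 0.5354.
K_a = 0.9778 × (0.9778 − 0.5354)/(0.9778 + 0.5354) = 0.2858.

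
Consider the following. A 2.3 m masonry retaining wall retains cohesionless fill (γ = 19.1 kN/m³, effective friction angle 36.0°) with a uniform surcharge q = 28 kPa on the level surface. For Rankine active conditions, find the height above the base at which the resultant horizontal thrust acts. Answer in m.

0.981 m

K_a = 0.2596.
Triangular part P₁ = ½K_aγH² = 13.12 at H/3 = 0.7667 m; rectangular part P₂ = K_a q H = 16.72 at H/2 = 1.150 m.
ȳ = (P₁·0.7667 + P₂·1.150)/(P₁+P₂) = 0.9815 m.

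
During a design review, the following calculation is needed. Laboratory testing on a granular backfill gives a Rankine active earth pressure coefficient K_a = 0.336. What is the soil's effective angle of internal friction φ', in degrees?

K_a = tan²(45° − φ/2) ⇒ 45° − φ/2 = arctan(√0.336) = 30.10°.
φ = 2(45° − 30.10°) = 29.80°.

29.8°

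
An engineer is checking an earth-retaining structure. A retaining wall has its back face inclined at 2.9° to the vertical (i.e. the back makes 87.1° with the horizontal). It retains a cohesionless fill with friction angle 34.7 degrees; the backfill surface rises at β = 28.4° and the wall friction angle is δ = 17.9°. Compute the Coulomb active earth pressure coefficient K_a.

K_a = sin²(α+φ) / [sin²α · sin(α−δ) · (1 + √{sin(φ+δ)sin(φ−β) / (sin(α−δ)sin(α+β))})²].
With α = 87.1°, φ = 34.7°, δ = 17.9°, β = 28.4°: K_a = 0.4436.

0.444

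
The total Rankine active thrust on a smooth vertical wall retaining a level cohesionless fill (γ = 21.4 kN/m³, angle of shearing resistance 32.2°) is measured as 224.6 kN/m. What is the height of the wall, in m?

8.30 m

K_a = 0.3047. P_a = ½ K_a γ H² ⇒ H = √(2P_a/(K_a γ)).
H = √(2×224.6/(0.3047×21.4)) = 8.299 m.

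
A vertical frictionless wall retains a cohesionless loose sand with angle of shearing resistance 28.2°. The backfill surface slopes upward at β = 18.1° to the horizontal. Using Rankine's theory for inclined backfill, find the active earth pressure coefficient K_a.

0.432

K_a = cos β · (cos β − √(cos²β − cos²φ)) / (cos β + √(cos²β − cos²φ)).
cos β = 0.9505, cos φ = 0.8813, √(cos²β − cos²φ) = 0.3561.
K_a = 0.9505 × (0.9505 − 0.3561)/(0.9505 + 0.3561) = 0.4324.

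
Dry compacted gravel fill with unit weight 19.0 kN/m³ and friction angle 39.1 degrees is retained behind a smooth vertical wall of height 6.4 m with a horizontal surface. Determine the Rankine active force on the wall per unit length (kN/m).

K_a = tan²(45° − φ/2) = 0.2265.
P_a = ½ K_a γ H² = 0.5 × 0.2265 × 19.0 × 6.4² = 88.13 kN/m.

88.1 kN/m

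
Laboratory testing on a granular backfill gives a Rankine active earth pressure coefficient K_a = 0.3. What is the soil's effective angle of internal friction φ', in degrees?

32.6°

K_a = tan²(45° − φ/2) ⇒ 45° − φ/2 = arctan(√0.3) = 28.71°.
φ = 2(45° − 28.71°) = 32.58°.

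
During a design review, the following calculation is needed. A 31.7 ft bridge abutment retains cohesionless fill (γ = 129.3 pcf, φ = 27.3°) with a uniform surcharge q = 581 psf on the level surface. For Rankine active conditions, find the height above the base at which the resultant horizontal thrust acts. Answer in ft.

K_a = 0.3711.
Triangular part P₁ = ½K_aγH² = 24110 at H/3 = 10.57 ft; rectangular part P₂ = K_a q H = 6835 at H/2 = 15.85 ft.
ȳ = (P₁·10.57 + P₂·15.85)/(P₁+P₂) = 11.73 ft.

11.7 ft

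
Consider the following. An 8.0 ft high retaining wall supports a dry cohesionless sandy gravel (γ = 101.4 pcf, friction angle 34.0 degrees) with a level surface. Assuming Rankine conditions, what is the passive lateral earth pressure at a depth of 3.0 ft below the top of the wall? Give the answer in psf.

1080 psf

K_p = (1 + sin φ)/(1 − sin φ) = 3.537.
σ_h = K_p γ z = 3.537 × 101.4 × 3.0 = 1076 psf.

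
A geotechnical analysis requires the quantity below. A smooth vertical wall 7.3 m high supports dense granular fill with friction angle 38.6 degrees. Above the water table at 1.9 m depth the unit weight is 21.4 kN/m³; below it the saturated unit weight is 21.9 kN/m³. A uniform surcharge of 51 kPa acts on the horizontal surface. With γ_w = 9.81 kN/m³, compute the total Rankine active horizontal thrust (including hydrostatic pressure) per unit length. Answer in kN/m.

330 kN/m

K_a = tan²(45° − φ/2) = 0.2316.
γ' = 21.9 − 9.81 = 12.09 kN/m³. h₂ = H − d_w = 5.4 m.
σ'_h: at surface K_a·q = 11.81; at WT K_a(q+γd_w) = 21.23; at base K_a(q+γd_w+γ'h₂) = 36.35 kPa.
P₁ = ½(11.81+21.23)×1.9 = 31.39; P₂ = ½(21.23+36.35)×5.4 = 155.5; P_w = ½γ_w h₂² = 143.0.
Total = 31.39+155.5+143.0 = 329.9 kN/m.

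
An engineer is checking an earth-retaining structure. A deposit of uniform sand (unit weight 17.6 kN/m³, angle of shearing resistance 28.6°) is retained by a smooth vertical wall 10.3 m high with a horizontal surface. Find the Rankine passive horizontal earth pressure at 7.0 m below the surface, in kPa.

349 kPa

K_p = (1 + sin φ)/(1 − sin φ) = 2.837.
σ_h = K_p γ z = 2.837 × 17.6 × 7.0 = 349.5 kPa.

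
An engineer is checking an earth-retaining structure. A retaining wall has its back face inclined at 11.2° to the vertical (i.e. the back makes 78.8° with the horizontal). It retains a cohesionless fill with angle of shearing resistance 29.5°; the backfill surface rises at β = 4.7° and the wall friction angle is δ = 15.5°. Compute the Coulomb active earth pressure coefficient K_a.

0.421

K_a = sin²(α+φ) / [sin²α · sin(α−δ) · (1 + √{sin(φ+δ)sin(φ−β) / (sin(α−δ)sin(α+β))})²].
With α = 78.8°, φ = 29.5°, δ = 15.5°, β = 4.7°: K_a = 0.4211.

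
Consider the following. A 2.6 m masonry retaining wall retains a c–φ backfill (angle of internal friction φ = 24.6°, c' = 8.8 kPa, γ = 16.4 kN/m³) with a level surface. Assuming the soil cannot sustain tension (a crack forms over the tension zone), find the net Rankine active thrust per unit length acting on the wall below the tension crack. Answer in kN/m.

K_a = 0.4121; √K_a = 0.6420.
Tension-crack depth z_c = 2c/(γ√K_a) = 2×8.8/(16.4×0.6420) = 1.672 m.
σ_a at base = K_a γ H − 2c√K_a = 0.4121×16.4×2.6 − 2×8.8×0.6420 = 6.275 kPa.
P_a = ½ × 6.275 × (H − z_c) = 0.5×6.275×0.9284 = 2.913 kN/m.

2.91 kN/m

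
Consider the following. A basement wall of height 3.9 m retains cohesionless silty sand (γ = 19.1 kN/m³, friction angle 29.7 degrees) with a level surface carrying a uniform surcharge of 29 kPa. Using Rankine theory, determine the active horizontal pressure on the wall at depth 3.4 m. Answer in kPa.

K_a = (1 − sin φ)/(1 + sin φ) = 0.3374.
σ_v = γz + q = 19.1 × 3.4 + 29 = 93.94 kPa.
σ_h = K_a σ_v = 0.3374 × 93.94 = 31.69 kPa.

31.7 kPa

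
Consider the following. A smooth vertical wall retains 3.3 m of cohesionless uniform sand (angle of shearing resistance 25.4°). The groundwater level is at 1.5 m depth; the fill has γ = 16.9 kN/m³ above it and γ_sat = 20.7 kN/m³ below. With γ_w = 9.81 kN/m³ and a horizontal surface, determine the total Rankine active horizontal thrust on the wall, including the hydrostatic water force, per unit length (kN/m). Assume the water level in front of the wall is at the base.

48.8 kN/m

K_a = tan²(45° − φ/2) = 0.3996.
γ' = 20.7 − 9.81 = 10.89 kN/m³. Depth below WT = 1.8 m.
σ'_h at WT = K_a γ d_w = 10.13 kPa; at base = 10.13 + K_a γ' × 1.8 = 17.96 kPa.
P₁ (0–1.5 m) = ½×10.13×1.5 = 7.598. P₂ (1.5–3.3 m) = ½(10.13+17.96)×1.8 = 25.29.
P_w = ½ γ_w h₂² = 0.5×9.81×1.8² = 15.89. Total = 7.598+25.29+15.89 = 48.78 kN/m.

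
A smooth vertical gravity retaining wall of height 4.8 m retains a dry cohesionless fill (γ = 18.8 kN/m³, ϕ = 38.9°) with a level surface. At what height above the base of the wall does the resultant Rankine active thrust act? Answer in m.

1.60 m

K_a = 0.2285.
The pressure distribution is triangular, so the resultant acts at H/3 above the base = 4.8/3 = 1.600 m.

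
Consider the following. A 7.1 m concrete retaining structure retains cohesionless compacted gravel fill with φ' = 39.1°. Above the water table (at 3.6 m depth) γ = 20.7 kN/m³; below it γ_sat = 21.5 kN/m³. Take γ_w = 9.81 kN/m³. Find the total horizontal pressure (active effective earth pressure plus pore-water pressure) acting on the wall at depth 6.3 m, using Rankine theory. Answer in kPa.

50.5 kPa

K_a = (1 − sin φ)/(1 + sin φ) = 0.2265.
γ' = 21.5 − 9.81 = 11.69 kN/m³.
Effective vertical stress at 6.3 m: σ'_v = 20.7×3.6 + 11.69×2.70 = 106.1 kPa.
σ'_h = K_a σ'_v = 0.2265 × 106.1 = 24.03 kPa; u = γ_w × 2.70 = 26.49 kPa.
Total σ_h = 24.03 + 26.49 = 50.51 kPa.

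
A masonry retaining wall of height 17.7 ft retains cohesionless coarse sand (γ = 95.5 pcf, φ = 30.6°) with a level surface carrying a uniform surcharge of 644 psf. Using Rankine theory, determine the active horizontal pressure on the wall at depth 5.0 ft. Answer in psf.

K_a = (1 − sin φ)/(1 + sin φ) = 0.3253.
σ_v = γz + q = 95.5 × 5.0 + 644 = 1122 psf.
σ_h = K_a σ_v = 0.3253 × 1122 = 364.9 psf.

365 psf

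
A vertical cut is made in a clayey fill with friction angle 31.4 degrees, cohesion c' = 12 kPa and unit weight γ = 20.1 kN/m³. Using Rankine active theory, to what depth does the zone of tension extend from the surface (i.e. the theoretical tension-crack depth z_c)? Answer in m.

K_a = tan²(45° − 31.4°/2) = 0.3149; √K_a = 0.5612.
The active pressure is zero where K_a γ z = 2c√K_a, so z_c = 2c/(γ√K_a) = 2×12/(20.1×0.5612) = 2.128 m.

2.13 m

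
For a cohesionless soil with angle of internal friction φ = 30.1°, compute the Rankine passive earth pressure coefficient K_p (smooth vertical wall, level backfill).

K_p = (1 + sin φ)/(1 − sin φ) = tan²(45° + 30.1°/2) = 3.012.

3.01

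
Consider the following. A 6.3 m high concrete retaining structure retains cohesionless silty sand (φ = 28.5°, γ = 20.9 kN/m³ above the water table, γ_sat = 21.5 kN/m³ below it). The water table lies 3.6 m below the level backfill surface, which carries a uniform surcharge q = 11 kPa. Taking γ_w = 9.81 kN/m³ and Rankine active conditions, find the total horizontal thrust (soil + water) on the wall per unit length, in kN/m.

195 kN/m

K_a = tan²(45° − φ/2) = 0.3540.
γ' = 21.5 − 9.81 = 11.69 kN/m³. h₂ = H − d_w = 2.7 m.
σ'_h: at surface K_a·q = 3.893; at WT K_a(q+γd_w) = 30.52; at base K_a(q+γd_w+γ'h₂) = 41.70 kPa.
P₁ = ½(3.893+30.52)×3.6 = 61.95; P₂ = ½(30.52+41.70)×2.7 = 97.50; P_w = ½γ_w h₂² = 35.76.
Total = 61.95+97.50+35.76 = 195.2 kN/m.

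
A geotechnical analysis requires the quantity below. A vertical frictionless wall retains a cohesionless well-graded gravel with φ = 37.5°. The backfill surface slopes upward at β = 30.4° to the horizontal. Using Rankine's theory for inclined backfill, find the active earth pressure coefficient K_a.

0.376

K_a = cos β · (cos β − √(cos²β − cos²φ)) / (cos β + √(cos²β − cos²φ)).
cos β = 0.8625, cos φ = 0.7934, √(cos²β − cos²φ) = 0.3384.
K_a = 0.8625 × (0.8625 − 0.3384)/(0.8625 + 0.3384) = 0.3764.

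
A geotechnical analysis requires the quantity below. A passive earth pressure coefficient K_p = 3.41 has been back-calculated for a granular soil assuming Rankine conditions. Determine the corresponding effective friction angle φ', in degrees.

33.1°

K_p = (1+sin φ)/(1−sin φ) ⇒ sin φ = (K_p − 1)/(K_p + 1) = 0.5465.
φ = arcsin(0.5465) = 33.13°.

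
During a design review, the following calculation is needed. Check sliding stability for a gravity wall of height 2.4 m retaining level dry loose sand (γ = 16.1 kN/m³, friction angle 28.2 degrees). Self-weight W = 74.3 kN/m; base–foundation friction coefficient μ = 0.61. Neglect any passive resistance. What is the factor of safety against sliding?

2.73

K_a = tan²(45° − 28.2°/2) = 0.3582.
P_a = ½K_aγH² = 0.5×0.3582×16.1×2.4² = 16.61 kN/m, acting at H/3 = 0.8000 m above the base.
FS_sliding = μW / P_a = 0.61×74.3 / 16.61 = 2.729.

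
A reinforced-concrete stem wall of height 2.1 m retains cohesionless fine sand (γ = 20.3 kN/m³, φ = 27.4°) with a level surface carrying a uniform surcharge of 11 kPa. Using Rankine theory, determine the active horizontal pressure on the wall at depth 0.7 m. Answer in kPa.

K_a = (1 − sin φ)/(1 + sin φ) = 0.3697.
σ_v = γz + q = 20.3 × 0.7 + 11 = 25.21 kPa.
σ_h = K_a σ_v = 0.3697 × 25.21 = 9.320 kPa.

9.32 kPa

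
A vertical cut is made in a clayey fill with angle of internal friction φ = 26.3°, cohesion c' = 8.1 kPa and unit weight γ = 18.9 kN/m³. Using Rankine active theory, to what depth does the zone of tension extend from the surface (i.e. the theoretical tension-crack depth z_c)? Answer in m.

K_a = tan²(45° − 26.3°/2) = 0.3859; √K_a = 0.6212.
The active pressure is zero where K_a γ z = 2c√K_a, so z_c = 2c/(γ√K_a) = 2×8.1/(18.9×0.6212) = 1.380 m.

1.38 m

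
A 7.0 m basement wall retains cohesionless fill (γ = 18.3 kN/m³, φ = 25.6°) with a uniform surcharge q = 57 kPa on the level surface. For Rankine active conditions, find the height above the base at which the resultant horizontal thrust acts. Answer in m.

2.88 m

K_a = 0.3966.
Triangular part P₁ = ½K_aγH² = 177.8 at H/3 = 2.333 m; rectangular part P₂ = K_a q H = 158.2 at H/2 = 3.500 m.
ȳ = (P₁·2.333 + P₂·3.500)/(P₁+P₂) = 2.883 m.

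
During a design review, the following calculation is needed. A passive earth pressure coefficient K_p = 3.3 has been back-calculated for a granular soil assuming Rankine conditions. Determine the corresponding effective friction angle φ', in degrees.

32.3°

K_p = (1+sin φ)/(1−sin φ) ⇒ sin φ = (K_p − 1)/(K_p + 1) = 0.5349.
φ = arcsin(0.5349) = 32.34°.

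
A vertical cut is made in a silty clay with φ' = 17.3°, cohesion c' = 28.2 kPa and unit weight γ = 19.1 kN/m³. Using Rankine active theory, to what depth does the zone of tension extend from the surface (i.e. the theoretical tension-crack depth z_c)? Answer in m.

4.01 m

K_a = tan²(45° − 17.3°/2) = 0.5416; √K_a = 0.7359.
The active pressure is zero where K_a γ z = 2c√K_a, so z_c = 2c/(γ√K_a) = 2×28.2/(19.1×0.7359) = 4.013 m.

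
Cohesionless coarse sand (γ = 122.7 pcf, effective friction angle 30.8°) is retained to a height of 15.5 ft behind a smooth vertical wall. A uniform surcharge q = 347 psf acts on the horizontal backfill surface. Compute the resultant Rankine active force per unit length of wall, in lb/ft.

6490 lb/ft

K_a = tan²(45° − φ/2) = 0.3227.
Soil triangle: ½ K_a γ H² = 0.5×0.3227×122.7×15.5² = 4757 lb/ft.
Surcharge rectangle: K_a q H = 0.3227×347×15.5 = 1736 lb/ft.
Total = 4757 + 1736 = 6492 lb/ft.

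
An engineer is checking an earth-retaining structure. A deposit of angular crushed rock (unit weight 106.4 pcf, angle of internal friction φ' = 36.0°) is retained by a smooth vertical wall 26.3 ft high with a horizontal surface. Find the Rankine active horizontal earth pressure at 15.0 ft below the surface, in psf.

K_a = (1 − sin φ)/(1 + sin φ) = 0.2596.
σ_h = K_a γ z = 0.2596 × 106.4 × 15.0 = 414.3 psf.

414 psf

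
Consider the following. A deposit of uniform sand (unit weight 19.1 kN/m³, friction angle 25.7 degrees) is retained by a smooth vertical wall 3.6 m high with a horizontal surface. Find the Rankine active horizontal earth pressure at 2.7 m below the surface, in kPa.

K_a = (1 − sin φ)/(1 + sin φ) = 0.3950.
σ_h = K_a γ z = 0.3950 × 19.1 × 2.7 = 20.37 kPa.

20.4 kPa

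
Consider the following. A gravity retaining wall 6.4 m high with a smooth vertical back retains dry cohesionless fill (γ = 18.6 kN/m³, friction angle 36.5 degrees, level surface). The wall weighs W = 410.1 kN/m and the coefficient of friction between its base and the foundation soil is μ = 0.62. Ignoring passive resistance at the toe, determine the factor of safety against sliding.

2.63

K_a = tan²(45° − 36.5°/2) = 0.2541.
P_a = ½K_aγH² = 0.5×0.2541×18.6×6.4² = 96.78 kN/m, acting at H/3 = 2.133 m above the base.
FS_sliding = μW / P_a = 0.62×410.1 / 96.78 = 2.627.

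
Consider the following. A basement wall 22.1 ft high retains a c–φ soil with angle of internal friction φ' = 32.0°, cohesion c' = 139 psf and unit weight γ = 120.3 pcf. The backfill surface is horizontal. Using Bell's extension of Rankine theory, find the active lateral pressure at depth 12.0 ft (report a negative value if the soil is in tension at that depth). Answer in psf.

289 psf

K_a = (1 − sin φ)/(1 + sin φ) = 0.3073.
σ_a = K_a γ z − 2c√K_a = 0.3073×120.3×12.0 − 2×139×0.5543 = 289.5 psf.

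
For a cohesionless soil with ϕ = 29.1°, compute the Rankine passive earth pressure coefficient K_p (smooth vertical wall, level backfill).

2.89

K_p = (1 + sin φ)/(1 − sin φ) = tan²(45° + 29.1°/2) = 2.894.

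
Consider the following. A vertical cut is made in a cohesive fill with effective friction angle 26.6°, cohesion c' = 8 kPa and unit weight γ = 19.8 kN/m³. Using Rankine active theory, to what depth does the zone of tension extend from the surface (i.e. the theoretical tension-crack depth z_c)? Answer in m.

K_a = tan²(45° − 26.6°/2) = 0.3814; √K_a = 0.6176.
The active pressure is zero where K_a γ z = 2c√K_a, so z_c = 2c/(γ√K_a) = 2×8/(19.8×0.6176) = 1.308 m.

1.31 m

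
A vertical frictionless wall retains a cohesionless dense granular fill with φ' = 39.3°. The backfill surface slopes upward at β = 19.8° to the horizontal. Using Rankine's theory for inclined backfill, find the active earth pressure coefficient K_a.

0.259

K_a = cos β · (cos β − √(cos²β − cos²φ)) / (cos β + √(cos²β − cos²φ)).
cos β = 0.9409, cos φ = 0.7738, √(cos²β − cos²φ) = 0.5352.
K_a = 0.9409 × (0.9409 − 0.5352)/(0.9409 + 0.5352) = 0.2586.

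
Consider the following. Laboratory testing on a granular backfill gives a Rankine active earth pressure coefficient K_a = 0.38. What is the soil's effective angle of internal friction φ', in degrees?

K_a = tan²(45° − φ/2) ⇒ 45° − φ/2 = arctan(√0.38) = 31.65°.
φ = 2(45° − 31.65°) = 26.70°.

26.7°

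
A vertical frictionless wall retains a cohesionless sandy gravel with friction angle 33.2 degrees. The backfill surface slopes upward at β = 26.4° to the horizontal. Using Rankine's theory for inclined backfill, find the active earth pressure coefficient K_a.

0.425

K_a = cos β · (cos β − √(cos²β − cos²φ)) / (cos β + √(cos²β − cos²φ)).
cos β = 0.8957, cos φ = 0.8368, √(cos²β − cos²φ) = 0.3196.
K_a = 0.8957 × (0.8957 − 0.3196)/(0.8957 + 0.3196) = 0.4246.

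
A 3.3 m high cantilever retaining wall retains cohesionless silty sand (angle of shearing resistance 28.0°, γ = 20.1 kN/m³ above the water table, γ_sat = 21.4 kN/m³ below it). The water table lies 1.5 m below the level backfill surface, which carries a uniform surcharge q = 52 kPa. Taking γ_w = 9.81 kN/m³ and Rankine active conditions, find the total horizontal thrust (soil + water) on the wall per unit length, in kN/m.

112 kN/m

K_a = tan²(45° − φ/2) = 0.3610.
γ' = 21.4 − 9.81 = 11.59 kN/m³. h₂ = H − d_w = 1.8 m.
σ'_h: at surface K_a·q = 18.77; at WT K_a(q+γd_w) = 29.66; at base K_a(q+γd_w+γ'h₂) = 37.19 kPa.
P₁ = ½(18.77+29.66)×1.5 = 36.32; P₂ = ½(29.66+37.19)×1.8 = 60.16; P_w = ½γ_w h₂² = 15.89.
Total = 36.32+60.16+15.89 = 112.4 kN/m.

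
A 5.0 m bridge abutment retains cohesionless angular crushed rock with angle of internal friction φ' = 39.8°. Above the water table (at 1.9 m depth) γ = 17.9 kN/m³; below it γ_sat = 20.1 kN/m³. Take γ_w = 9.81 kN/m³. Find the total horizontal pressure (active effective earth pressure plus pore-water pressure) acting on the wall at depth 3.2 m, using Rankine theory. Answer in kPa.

23.2 kPa

K_a = (1 − sin φ)/(1 + sin φ) = 0.2194.
γ' = 20.1 − 9.81 = 10.29 kN/m³.
Effective vertical stress at 3.2 m: σ'_v = 17.9×1.9 + 10.29×1.30 = 47.39 kPa.
σ'_h = K_a σ'_v = 0.2194 × 47.39 = 10.40 kPa; u = γ_w × 1.30 = 12.75 kPa.
Total σ_h = 10.40 + 12.75 = 23.15 kPa.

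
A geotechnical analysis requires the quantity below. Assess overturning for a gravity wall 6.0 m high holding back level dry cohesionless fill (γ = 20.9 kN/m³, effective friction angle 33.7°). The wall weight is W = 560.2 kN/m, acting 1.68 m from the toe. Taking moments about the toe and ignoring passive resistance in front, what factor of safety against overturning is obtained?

4.37

K_a = tan²(45° − 33.7°/2) = 0.2863.
P_a = ½K_aγH² = 0.5×0.2863×20.9×6.0² = 107.7 kN/m, acting at H/3 = 2.000 m above the base.
Overturning moment M_o = P_a × H/3 = 107.7 × 2.000 = 215.4.
Resisting moment M_r = W × 1.68 = 560.2 × 1.68 = 941.1.
FS_overturning = M_r/M_o = 941.1/215.4 = 4.369.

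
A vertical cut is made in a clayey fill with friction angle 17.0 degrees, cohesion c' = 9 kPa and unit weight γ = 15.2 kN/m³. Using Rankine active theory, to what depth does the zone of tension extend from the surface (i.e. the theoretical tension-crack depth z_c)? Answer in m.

K_a = tan²(45° − 17.0°/2) = 0.5475; √K_a = 0.7400.
The active pressure is zero where K_a γ z = 2c√K_a, so z_c = 2c/(γ√K_a) = 2×9/(15.2×0.7400) = 1.600 m.

1.60 m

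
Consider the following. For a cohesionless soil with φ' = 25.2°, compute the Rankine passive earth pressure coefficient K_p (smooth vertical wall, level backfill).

2.48

K_p = (1 + sin φ)/(1 − sin φ) = tan²(45° + 25.2°/2) = 2.483.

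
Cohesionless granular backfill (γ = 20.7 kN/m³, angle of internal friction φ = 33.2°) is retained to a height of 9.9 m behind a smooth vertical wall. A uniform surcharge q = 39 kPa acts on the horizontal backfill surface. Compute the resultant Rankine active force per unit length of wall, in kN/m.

409 kN/m

K_a = tan²(45° − φ/2) = 0.2924.
Soil triangle: ½ K_a γ H² = 0.5×0.2924×20.7×9.9² = 296.6 kN/m.
Surcharge rectangle: K_a q H = 0.2924×39×9.9 = 112.9 kN/m.
Total = 296.6 + 112.9 = 409.4 kN/m.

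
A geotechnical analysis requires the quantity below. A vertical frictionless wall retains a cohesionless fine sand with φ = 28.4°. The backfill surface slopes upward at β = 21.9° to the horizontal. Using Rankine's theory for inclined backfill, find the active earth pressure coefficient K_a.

0.480

K_a = cos β · (cos β − √(cos²β − cos²φ)) / (cos β + √(cos²β − cos²φ)).
cos β = 0.9278, cos φ = 0.8796, √(cos²β − cos²φ) = 0.2951.
K_a = 0.9278 × (0.9278 − 0.2951)/(0.9278 + 0.2951) = 0.4800.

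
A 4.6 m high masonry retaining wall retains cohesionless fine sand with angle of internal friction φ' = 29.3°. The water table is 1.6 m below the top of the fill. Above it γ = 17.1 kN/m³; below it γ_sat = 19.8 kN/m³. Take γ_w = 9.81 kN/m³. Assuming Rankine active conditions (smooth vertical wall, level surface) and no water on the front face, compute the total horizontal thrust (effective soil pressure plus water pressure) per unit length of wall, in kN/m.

K_a = tan²(45° − φ/2) = 0.3428.
γ' = 19.8 − 9.81 = 9.990 kN/m³. Depth below WT = 3.0 m.
σ'_h at WT = K_a γ d_w = 9.380 kPa; at base = 9.380 + K_a γ' × 3.0 = 19.65 kPa.
P₁ (0–1.6 m) = ½×9.380×1.6 = 7.504. P₂ (1.6–4.6 m) = ½(9.380+19.65)×3.0 = 43.55.
P_w = ½ γ_w h₂² = 0.5×9.81×3.0² = 44.14. Total = 7.504+43.55+44.14 = 95.20 kN/m.

95.2 kN/m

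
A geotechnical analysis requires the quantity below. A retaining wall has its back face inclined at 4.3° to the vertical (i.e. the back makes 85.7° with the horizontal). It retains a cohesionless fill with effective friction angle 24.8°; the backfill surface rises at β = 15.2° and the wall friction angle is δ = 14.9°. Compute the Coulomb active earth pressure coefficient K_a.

K_a = sin²(α+φ) / [sin²α · sin(α−δ) · (1 + √{sin(φ+δ)sin(φ−β) / (sin(α−δ)sin(α+β))})²].
With α = 85.7°, φ = 24.8°, δ = 14.9°, β = 15.2°: K_a = 0.5212.

0.521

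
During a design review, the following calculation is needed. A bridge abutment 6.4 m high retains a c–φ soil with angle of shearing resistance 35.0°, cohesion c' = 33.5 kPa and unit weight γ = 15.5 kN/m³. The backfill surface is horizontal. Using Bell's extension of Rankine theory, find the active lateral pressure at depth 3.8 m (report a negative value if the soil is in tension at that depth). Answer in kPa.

K_a = (1 − sin φ)/(1 + sin φ) = 0.2710.
σ_a = K_a γ z − 2c√K_a = 0.2710×15.5×3.8 − 2×33.5×0.5206 = -18.92 kPa.

-18.9 kPa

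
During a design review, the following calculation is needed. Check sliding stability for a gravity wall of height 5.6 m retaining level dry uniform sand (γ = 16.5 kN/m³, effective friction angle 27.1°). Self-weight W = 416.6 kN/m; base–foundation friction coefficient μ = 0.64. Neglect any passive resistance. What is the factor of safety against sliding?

2.76

K_a = tan²(45° − 27.1°/2) = 0.3741.
P_a = ½K_aγH² = 0.5×0.3741×16.5×5.6² = 96.78 kN/m, acting at H/3 = 1.867 m above the base.
FS_sliding = μW / P_a = 0.64×416.6 / 96.78 = 2.755.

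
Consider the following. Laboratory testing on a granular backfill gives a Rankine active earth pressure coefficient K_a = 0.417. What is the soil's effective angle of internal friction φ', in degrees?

K_a = tan²(45° − φ/2) ⇒ 45° − φ/2 = arctan(√0.417) = 32.85°.
φ = 2(45° − 32.85°) = 24.29°.

24.3°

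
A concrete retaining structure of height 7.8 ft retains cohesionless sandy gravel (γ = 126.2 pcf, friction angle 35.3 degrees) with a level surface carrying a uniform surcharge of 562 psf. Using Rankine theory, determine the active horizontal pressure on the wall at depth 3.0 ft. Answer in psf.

252 psf

K_a = (1 − sin φ)/(1 + sin φ) = 0.2675.
σ_v = γz + q = 126.2 × 3.0 + 562 = 940.6 psf.
σ_h = K_a σ_v = 0.2675 × 940.6 = 251.6 psf.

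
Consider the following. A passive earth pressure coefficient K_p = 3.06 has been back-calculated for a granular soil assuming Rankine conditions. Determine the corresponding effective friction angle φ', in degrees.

K_p = (1+sin φ)/(1−sin φ) ⇒ sin φ = (K_p − 1)/(K_p + 1) = 0.5074.
φ = arcsin(0.5074) = 30.49°.

30.5°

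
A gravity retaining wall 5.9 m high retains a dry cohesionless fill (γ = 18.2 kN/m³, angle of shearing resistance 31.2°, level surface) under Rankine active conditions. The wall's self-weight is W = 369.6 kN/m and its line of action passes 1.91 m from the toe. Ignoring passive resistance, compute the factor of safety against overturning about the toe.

K_a = tan²(45° − 31.2°/2) = 0.3175.
P_a = ½K_aγH² = 0.5×0.3175×18.2×5.9² = 100.6 kN/m, acting at H/3 = 1.967 m above the base.
Overturning moment M_o = P_a × H/3 = 100.6 × 1.967 = 197.8.
Resisting moment M_r = W × 1.91 = 369.6 × 1.91 = 705.9.
FS_overturning = M_r/M_o = 705.9/197.8 = 3.569.

3.57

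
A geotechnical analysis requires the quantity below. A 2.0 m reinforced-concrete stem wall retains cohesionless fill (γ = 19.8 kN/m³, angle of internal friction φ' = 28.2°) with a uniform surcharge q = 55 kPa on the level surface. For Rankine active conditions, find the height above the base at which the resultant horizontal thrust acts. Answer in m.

K_a = 0.3582.
Triangular part P₁ = ½K_aγH² = 14.18 at H/3 = 0.6667 m; rectangular part P₂ = K_a q H = 39.40 at H/2 = 1.000 m.
ȳ = (P₁·0.6667 + P₂·1.000)/(P₁+P₂) = 0.9118 m.

0.912 m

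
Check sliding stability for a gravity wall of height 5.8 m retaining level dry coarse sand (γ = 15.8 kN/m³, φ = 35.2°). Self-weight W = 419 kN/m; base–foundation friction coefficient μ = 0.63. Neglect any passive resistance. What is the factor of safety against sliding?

K_a = tan²(45° − 35.2°/2) = 0.2687.
P_a = ½K_aγH² = 0.5×0.2687×15.8×5.8² = 71.41 kN/m, acting at H/3 = 1.933 m above the base.
FS_sliding = μW / P_a = 0.63×419 / 71.41 = 3.697.

3.70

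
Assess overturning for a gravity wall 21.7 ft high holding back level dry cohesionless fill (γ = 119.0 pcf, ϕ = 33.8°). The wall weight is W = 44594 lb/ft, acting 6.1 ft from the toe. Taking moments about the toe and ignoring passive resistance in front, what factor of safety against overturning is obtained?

K_a = tan²(45° − 33.8°/2) = 0.2851.
P_a = ½K_aγH² = 0.5×0.2851×119.0×21.7² = 7988 lb/ft, acting at H/3 = 7.233 ft above the base.
Overturning moment M_o = P_a × H/3 = 7988 × 7.233 = 57780.
Resisting moment M_r = W × 6.1 = 44594 × 6.1 = 272000.
FS_overturning = M_r/M_o = 272000/57780 = 4.708.

4.71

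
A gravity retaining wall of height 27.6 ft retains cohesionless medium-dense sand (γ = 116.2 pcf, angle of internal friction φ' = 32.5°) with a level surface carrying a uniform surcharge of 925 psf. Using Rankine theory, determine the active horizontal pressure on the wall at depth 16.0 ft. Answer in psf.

838 psf

K_a = (1 − sin φ)/(1 + sin φ) = 0.3010.
σ_v = γz + q = 116.2 × 16.0 + 925 = 2784 psf.
σ_h = K_a σ_v = 0.3010 × 2784 = 838.0 psf.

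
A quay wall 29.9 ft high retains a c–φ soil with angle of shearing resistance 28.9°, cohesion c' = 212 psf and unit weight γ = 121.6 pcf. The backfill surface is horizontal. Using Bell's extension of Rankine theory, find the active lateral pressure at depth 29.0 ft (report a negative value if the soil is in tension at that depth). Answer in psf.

K_a = (1 − sin φ)/(1 + sin φ) = 0.3484.
σ_a = K_a γ z − 2c√K_a = 0.3484×121.6×29.0 − 2×212×0.5902 = 978.2 psf.

978 psf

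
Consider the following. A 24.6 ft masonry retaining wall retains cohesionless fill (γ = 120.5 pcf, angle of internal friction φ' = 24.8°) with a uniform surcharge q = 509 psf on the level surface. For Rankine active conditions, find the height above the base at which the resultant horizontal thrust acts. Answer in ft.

K_a = 0.4090.
Triangular part P₁ = ½K_aγH² = 14910 at H/3 = 8.200 ft; rectangular part P₂ = K_a q H = 5121 at H/2 = 12.30 ft.
ȳ = (P₁·8.200 + P₂·12.30)/(P₁+P₂) = 9.248 ft.

9.25 ft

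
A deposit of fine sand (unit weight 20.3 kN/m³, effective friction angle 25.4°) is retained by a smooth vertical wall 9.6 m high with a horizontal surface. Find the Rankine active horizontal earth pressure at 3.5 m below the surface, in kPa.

K_a = (1 − sin φ)/(1 + sin φ) = 0.3996.
σ_h = K_a γ z = 0.3996 × 20.3 × 3.5 = 28.39 kPa.

28.4 kPa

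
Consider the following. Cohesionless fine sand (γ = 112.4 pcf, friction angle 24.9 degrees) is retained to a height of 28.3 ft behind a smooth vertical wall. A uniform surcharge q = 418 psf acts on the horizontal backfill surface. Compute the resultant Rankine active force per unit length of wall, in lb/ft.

K_a = tan²(45° − φ/2) = 0.4074.
Soil triangle: ½ K_a γ H² = 0.5×0.4074×112.4×28.3² = 18340 lb/ft.
Surcharge rectangle: K_a q H = 0.4074×418×28.3 = 4820 lb/ft.
Total = 18340 + 4820 = 23160 lb/ft.

23200 lb/ft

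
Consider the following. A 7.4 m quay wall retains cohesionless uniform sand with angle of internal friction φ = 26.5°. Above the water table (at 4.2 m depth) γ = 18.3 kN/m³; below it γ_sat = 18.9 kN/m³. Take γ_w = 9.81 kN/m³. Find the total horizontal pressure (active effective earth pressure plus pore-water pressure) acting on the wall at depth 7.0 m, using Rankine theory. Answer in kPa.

66.6 kPa

K_a = (1 − sin φ)/(1 + sin φ) = 0.3829.
γ' = 18.9 − 9.81 = 9.090 kN/m³.
Effective vertical stress at 7.0 m: σ'_v = 18.3×4.2 + 9.090×2.80 = 102.3 kPa.
σ'_h = K_a σ'_v = 0.3829 × 102.3 = 39.18 kPa; u = γ_w × 2.80 = 27.47 kPa.
Total σ_h = 39.18 + 27.47 = 66.65 kPa.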